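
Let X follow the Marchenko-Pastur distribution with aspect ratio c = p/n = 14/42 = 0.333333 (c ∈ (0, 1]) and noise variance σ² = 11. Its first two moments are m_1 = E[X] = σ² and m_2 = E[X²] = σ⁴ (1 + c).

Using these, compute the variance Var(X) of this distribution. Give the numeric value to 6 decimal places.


m_1 = E[X] = σ² = 11, so m_1² = 121.
m_2 = E[X²] = σ⁴ (1 + c) = 121 · (1 + 0.333333) = 121 · 1.333333 = 161.333333.
(Note m_2 − m_1² simplifies to c · σ⁴ = 0.333333 · 121.)

Var(X) = m_2 − m_1² = 161.333333 − 121 = 40.333333.


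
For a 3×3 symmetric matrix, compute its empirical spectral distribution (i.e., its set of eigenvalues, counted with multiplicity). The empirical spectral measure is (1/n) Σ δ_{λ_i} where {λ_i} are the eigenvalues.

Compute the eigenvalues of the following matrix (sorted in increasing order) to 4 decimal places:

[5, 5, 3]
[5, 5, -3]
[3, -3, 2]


Since M is real symmetric, all three eigenvalues are real; they are the roots of det(λI − M) = λ³ − (tr M) λ² + s λ − det M, where s is the sum of the principal 2×2 minors.
tr M = 5 + 5 + 2 = 12.
s = (5·5 − 5²) + (5·2 − 3²) + (5·2 − (-3)²) = 0 + 1 + 1 = 2.
det M (expand along row 1) = 5·1 − 5·19 + 3·(-30) = -180.
Characteristic polynomial: λ³ − 12λ² + 2λ + 180 = 0.
Substitute λ = y + (tr M)/3 = y + 4.000000 to remove the quadratic term: y³ + p·y + q = 0 with p = s − (tr M)²/3 = -46.000000 and q = −2(tr M)³/27 + (tr M)·s/3 − det M = 60.000000.
Three real roots ⇒ use the trigonometric (Viète) form: r = 2√(−p/3) = 7.831560, φ = arccos(3q/(p·r)) = arccos(-0.499651) = 2.093992 rad.
y_k = r·cos(φ/3 − 2πk/3) for k = 0, 1, 2 gives y = 6.000000, 1.358899, -7.358899.
λ_k = y_k + 4.000000 gives λ = 10.0000, 5.3589, -3.3589 (check: the sum is 12.0000 = tr M).

Eigenvalues sorted in increasing order: [-3.3589, 5.3589, 10.0000].


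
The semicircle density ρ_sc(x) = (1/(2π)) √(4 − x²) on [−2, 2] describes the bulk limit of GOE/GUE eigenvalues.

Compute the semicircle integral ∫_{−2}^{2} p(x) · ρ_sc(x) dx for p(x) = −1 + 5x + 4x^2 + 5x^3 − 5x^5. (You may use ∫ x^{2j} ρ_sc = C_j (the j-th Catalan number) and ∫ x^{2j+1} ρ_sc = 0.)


Write p(x) = Σ a_i x^i, split into monomials and integrate each against ρ_sc separately.
Using ∫ x^{2j} ρ_sc = C_j = (1/(j+1)) C(2j, j) (Catalan numbers) and ∫ x^{2j+1} ρ_sc = 0 (odd monomials vanish by symmetry):
  i = 0 (even): a_0 · C_{0} = -1 · 1 = -1
  i = 1 (odd): ∫ x^1 ρ_sc = 0 (vanishes)
  i = 2 (even): a_2 · C_{1} = 4 · 1 = 4
  i = 3 (odd): ∫ x^3 ρ_sc = 0 (vanishes)
  i = 5 (odd): ∫ x^5 ρ_sc = 0 (vanishes)

Summing the contributions: ∫_{−2}^{2} p(x) ρ_sc(x) dx = (-1) + 4 = 3.


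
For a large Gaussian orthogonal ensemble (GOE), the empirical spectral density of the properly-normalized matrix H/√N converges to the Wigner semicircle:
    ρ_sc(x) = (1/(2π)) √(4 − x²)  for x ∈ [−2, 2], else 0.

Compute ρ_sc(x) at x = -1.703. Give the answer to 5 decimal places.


ρ_sc(x) = (1/(2π)) √(4 − x²). With x = -1.703:
  4 − x² = 4 − (-1.703)² = 4 − 2.900209 = 1.099791.
  √(4 − x²) = 1.048709.
  1/(2π) = 0.159155.
  ρ_sc(-1.703) = 0.159155 · 1.048709 = 0.166907.

Rounded to 5 decimal places: ρ_sc(-1.703) ≈ 0.16691.


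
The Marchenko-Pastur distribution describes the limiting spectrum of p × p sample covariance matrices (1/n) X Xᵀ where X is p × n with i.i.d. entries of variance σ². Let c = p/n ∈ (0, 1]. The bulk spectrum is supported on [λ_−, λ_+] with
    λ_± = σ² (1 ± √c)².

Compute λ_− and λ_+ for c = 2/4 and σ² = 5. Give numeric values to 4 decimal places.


c = 2/4 = 0.500000; √c = 0.707107.
λ_− = σ² (1 − √c)² = 5 · (1 − 0.707107)² = 5 · (0.292893)² = 0.428932.
λ_+ = σ² (1 + √c)² = 5 · (1 + 0.707107)² = 5 · (1.707107)² = 14.571068.

Rounded to 4 decimal places: λ_− ≈ 0.4289, λ_+ ≈ 14.5711.


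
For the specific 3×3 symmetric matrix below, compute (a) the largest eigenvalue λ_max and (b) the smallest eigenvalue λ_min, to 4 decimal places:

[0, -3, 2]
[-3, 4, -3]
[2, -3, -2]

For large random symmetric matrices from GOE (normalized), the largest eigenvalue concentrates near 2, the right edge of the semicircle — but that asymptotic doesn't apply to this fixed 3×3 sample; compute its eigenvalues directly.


Since M is real symmetric, all three eigenvalues are real; they are the roots of det(λI − M) = λ³ − (tr M) λ² + s λ − det M, where s is the sum of the principal 2×2 minors.
tr M = 0 + 4 + (-2) = 2.
s = (0·4 − (-3)²) + (0·(-2) − 2²) + (4·(-2) − (-3)²) = -9 + (-4) + (-17) = -30.
det M (expand along row 1) = 0·(-17) − (-3)·12 + 2·1 = 38.
Characteristic polynomial: λ³ − 2λ² − 30λ − 38 = 0.
Substitute λ = y + (tr M)/3 = y + 0.666667 to remove the quadratic term: y³ + p·y + q = 0 with p = s − (tr M)²/3 = -31.333333 and q = −2(tr M)³/27 + (tr M)·s/3 − det M = -58.592593.
Three real roots ⇒ use the trigonometric (Viète) form: r = 2√(−p/3) = 6.463573, φ = arccos(3q/(p·r)) = arccos(0.867930) = 0.519777 rad.
y_k = r·cos(φ/3 − 2πk/3) for k = 0, 1, 2 gives y = 6.366802, -2.218408, -4.148394.
λ_k = y_k + 0.666667 gives λ = 7.0335, -1.5517, -3.4817 (check: the sum is 2.0000 = tr M).

Hence λ_max = 7.0335 and λ_min = -3.4817.


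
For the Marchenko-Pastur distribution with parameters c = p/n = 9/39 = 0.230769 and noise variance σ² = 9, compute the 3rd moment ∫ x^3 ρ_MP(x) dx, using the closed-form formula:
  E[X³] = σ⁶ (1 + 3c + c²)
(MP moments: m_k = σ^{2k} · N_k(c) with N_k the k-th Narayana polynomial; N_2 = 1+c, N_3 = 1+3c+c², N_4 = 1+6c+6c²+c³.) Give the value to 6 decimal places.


E[X³] = σ⁶ (1 + 3c + c²) (third MP moment). With σ² = 9 (so σ⁶ = 729) and c = 9/39 = 0.230769: E[X³] = 729 · (1 + 3·0.230769 + (0.230769)²) = 729 · 1.745562.

So E[X^3] = 1272.514793.


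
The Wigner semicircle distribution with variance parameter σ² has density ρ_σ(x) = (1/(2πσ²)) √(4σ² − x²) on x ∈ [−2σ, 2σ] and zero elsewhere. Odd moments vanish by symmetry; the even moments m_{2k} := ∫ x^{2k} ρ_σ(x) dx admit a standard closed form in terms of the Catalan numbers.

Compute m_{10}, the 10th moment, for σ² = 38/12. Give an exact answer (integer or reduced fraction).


By the scaled semicircle moment identity, m_{2k} = σ^{2k} · C_k with k = 5.
C_5 = (1/(k+1)) · C(2k, k) = (1/6) · C(10, 5) = (1/6) · 252 = 42.
σ^{2k} = (σ²)^k = (38/12)^5 = 2476099/7776.

Therefore m_{10} = σ^{10} · C_5 = (2476099/7776) · 42 = 17332693/1296.


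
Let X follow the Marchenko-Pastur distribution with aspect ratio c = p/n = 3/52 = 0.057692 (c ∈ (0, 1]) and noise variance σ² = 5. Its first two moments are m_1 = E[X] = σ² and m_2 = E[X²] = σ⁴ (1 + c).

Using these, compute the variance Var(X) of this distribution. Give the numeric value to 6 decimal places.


m_1 = E[X] = σ² = 5, so m_1² = 25.
m_2 = E[X²] = σ⁴ (1 + c) = 25 · (1 + 0.057692) = 25 · 1.057692 = 26.442308.
(Note m_2 − m_1² simplifies to c · σ⁴ = 0.057692 · 25.)

Var(X) = m_2 − m_1² = 26.442308 − 25 = 1.442308.


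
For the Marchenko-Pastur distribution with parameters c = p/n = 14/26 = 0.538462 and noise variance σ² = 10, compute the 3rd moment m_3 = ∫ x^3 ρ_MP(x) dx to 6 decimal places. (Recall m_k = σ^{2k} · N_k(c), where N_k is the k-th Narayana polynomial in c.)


E[X³] = σ⁶ (1 + 3c + c²) (third MP moment). With σ² = 10 (so σ⁶ = 1000) and c = 14/26 = 0.538462: E[X³] = 1000 · (1 + 3·0.538462 + (0.538462)²) = 1000 · 2.905325.

So E[X^3] = 2905.325444.


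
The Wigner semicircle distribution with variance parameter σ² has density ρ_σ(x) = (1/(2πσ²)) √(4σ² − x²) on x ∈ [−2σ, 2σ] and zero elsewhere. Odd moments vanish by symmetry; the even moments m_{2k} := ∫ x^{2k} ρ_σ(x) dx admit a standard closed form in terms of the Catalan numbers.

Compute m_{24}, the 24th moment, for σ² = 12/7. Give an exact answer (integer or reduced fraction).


By the scaled semicircle moment identity, m_{2k} = σ^{2k} · C_k with k = 12.
C_12 = (1/(k+1)) · C(2k, k) = (1/13) · C(24, 12) = (1/13) · 2704156 = 208012.
σ^{2k} = (σ²)^k = (12/7)^12 = 8916100448256/13841287201.

Therefore m_{24} = σ^{24} · C_12 = (8916100448256/13841287201) · 208012 = 264950840920375296/1977326743.


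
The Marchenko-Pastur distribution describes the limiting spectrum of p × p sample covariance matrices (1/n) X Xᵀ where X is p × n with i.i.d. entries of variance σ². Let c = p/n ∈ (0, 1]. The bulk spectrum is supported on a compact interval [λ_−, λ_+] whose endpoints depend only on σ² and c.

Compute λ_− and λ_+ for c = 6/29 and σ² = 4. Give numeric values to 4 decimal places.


c = 6/29 = 0.206897; √c = 0.454859.
λ_− = σ² (1 − √c)² = 4 · (1 − 0.454859)² = 4 · (0.545141)² = 1.188716.
λ_+ = σ² (1 + √c)² = 4 · (1 + 0.454859)² = 4 · (1.454859)² = 8.466457.

Rounded to 4 decimal places: λ_− ≈ 1.1887, λ_+ ≈ 8.4665.


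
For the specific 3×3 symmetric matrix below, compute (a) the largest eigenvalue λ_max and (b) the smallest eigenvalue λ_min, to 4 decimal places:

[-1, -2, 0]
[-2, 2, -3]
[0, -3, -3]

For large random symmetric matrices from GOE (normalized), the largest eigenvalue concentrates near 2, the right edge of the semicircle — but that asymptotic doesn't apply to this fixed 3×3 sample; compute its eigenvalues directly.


Since M is real symmetric, all three eigenvalues are real; they are the roots of det(λI − M) = λ³ − (tr M) λ² + s λ − det M, where s is the sum of the principal 2×2 minors.
tr M = -1 + 2 + (-3) = -2.
s = ((-1)·2 − (-2)²) + ((-1)·(-3) − 0²) + (2·(-3) − (-3)²) = -6 + 3 + (-15) = -18.
det M (expand along row 1) = (-1)·(-15) − (-2)·6 + 0·6 = 27.
Characteristic polynomial: λ³ + 2λ² − 18λ − 27 = 0.
Substitute λ = y + (tr M)/3 = y − 0.666667 to remove the quadratic term: y³ + p·y + q = 0 with p = s − (tr M)²/3 = -19.333333 and q = −2(tr M)³/27 + (tr M)·s/3 − det M = -14.407407.
Three real roots ⇒ use the trigonometric (Viète) form: r = 2√(−p/3) = 5.077182, φ = arccos(3q/(p·r)) = arccos(0.440329) = 1.114831 rad.
y_k = r·cos(φ/3 − 2πk/3) for k = 0, 1, 2 gives y = 4.730633, -0.768706, -3.961927.
λ_k = y_k − 0.666667 gives λ = 4.0640, -1.4354, -4.6286 (check: the sum is -2.0000 = tr M).

Hence λ_max = 4.0640 and λ_min = -4.6286.


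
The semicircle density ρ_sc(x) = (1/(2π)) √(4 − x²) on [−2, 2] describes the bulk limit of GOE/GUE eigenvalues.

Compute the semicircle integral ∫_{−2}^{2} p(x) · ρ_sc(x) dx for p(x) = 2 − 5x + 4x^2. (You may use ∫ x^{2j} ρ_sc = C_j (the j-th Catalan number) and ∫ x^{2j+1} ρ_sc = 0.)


Write p(x) = Σ a_i x^i, split into monomials and integrate each against ρ_sc separately.
Using ∫ x^{2j} ρ_sc = C_j = (1/(j+1)) C(2j, j) (Catalan numbers) and ∫ x^{2j+1} ρ_sc = 0 (odd monomials vanish by symmetry):
  i = 0 (even): a_0 · C_{0} = 2 · 1 = 2
  i = 1 (odd): ∫ x^1 ρ_sc = 0 (vanishes)
  i = 2 (even): a_2 · C_{1} = 4 · 1 = 4

Summing the contributions: ∫_{−2}^{2} p(x) ρ_sc(x) dx = 2 + 4 = 6.


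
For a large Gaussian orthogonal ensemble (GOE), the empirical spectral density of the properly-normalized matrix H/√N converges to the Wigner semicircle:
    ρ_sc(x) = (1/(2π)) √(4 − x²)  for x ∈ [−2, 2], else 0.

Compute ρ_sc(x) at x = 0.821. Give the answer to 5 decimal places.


ρ_sc(x) = (1/(2π)) √(4 − x²). With x = 0.821:
  4 − x² = 4 − (0.821)² = 4 − 0.674041 = 3.325959.
  √(4 − x²) = 1.823721.
  1/(2π) = 0.159155.
  ρ_sc(0.821) = 0.159155 · 1.823721 = 0.290254.

Rounded to 5 decimal places: ρ_sc(0.821) ≈ 0.29025.


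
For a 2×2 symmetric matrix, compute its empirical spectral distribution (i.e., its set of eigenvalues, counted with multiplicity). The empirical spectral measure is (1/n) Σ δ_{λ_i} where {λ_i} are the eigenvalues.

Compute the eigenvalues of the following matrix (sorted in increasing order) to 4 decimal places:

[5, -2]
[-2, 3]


Since M is real symmetric, both eigenvalues are real; they are the roots of det(λI − M) = λ² − (tr M) λ + det M.
tr M = 5 + 3 = 8.
det M = 5·3 − (-2)² = 15 − 4 = 11.
Characteristic polynomial: λ² − 8λ + 11 = 0.
Discriminant Δ = (tr M)² − 4·det M = 64 − 44 = 20; √Δ = 4.472136.
λ = (tr M ± √Δ)/2 = (8 ± 4.472136)/2, giving (tr M − √Δ)/2 = 1.7639 and (tr M + √Δ)/2 = 6.2361.

Eigenvalues sorted in increasing order: [1.7639, 6.2361].


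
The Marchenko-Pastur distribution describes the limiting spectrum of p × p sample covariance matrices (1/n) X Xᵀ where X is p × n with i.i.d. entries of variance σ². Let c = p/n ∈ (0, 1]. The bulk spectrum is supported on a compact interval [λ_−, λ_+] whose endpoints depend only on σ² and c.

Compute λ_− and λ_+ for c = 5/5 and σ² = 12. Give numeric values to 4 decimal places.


c = 5/5 = 1.000000; √c = 1.000000.
λ_− = σ² (1 − √c)² = 12 · (1 − 1.000000)² = 12 · (0.000000)² = 0.000000.
λ_+ = σ² (1 + √c)² = 12 · (1 + 1.000000)² = 12 · (2.000000)² = 48.000000.

Rounded to 4 decimal places: λ_− ≈ 0.0000, λ_+ ≈ 48.0000.


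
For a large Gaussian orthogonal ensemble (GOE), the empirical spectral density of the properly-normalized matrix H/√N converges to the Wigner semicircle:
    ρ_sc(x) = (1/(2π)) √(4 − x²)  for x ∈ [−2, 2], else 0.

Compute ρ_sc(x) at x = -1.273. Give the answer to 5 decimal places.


ρ_sc(x) = (1/(2π)) √(4 − x²). With x = -1.273:
  4 − x² = 4 − (-1.273)² = 4 − 1.620529 = 2.379471.
  √(4 − x²) = 1.542553.
  1/(2π) = 0.159155.
  ρ_sc(-1.273) = 0.159155 · 1.542553 = 0.245505.

Rounded to 5 decimal places: ρ_sc(-1.273) ≈ 0.24550.


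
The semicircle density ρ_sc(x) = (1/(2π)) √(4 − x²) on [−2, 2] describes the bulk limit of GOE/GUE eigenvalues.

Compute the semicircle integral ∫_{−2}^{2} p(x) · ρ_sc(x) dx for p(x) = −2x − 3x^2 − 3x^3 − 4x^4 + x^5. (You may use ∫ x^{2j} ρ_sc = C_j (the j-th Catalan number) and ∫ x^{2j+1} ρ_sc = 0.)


Write p(x) = Σ a_i x^i, split into monomials and integrate each against ρ_sc separately.
Using ∫ x^{2j} ρ_sc = C_j = (1/(j+1)) C(2j, j) (Catalan numbers) and ∫ x^{2j+1} ρ_sc = 0 (odd monomials vanish by symmetry):
  i = 1 (odd): ∫ x^1 ρ_sc = 0 (vanishes)
  i = 2 (even): a_2 · C_{1} = -3 · 1 = -3
  i = 3 (odd): ∫ x^3 ρ_sc = 0 (vanishes)
  i = 4 (even): a_4 · C_{2} = -4 · 2 = -8
  i = 5 (odd): ∫ x^5 ρ_sc = 0 (vanishes)

Summing the contributions: ∫_{−2}^{2} p(x) ρ_sc(x) dx = (-3) + (-8) = -11.


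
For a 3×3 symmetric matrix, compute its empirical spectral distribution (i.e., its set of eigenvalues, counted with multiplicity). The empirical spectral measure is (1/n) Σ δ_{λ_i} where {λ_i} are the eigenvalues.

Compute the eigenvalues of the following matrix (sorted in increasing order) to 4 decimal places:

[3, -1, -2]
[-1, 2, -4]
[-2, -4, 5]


Since M is real symmetric, all three eigenvalues are real; they are the roots of det(λI − M) = λ³ − (tr M) λ² + s λ − det M, where s is the sum of the principal 2×2 minors.
tr M = 3 + 2 + 5 = 10.
s = (3·2 − (-1)²) + (3·5 − (-2)²) + (2·5 − (-4)²) = 5 + 11 + (-6) = 10.
det M (expand along row 1) = 3·(-6) − (-1)·(-13) + (-2)·8 = -47.
Characteristic polynomial: λ³ − 10λ² + 10λ + 47 = 0.
Substitute λ = y + (tr M)/3 = y + 3.333333 to remove the quadratic term: y³ + p·y + q = 0 with p = s − (tr M)²/3 = -23.333333 and q = −2(tr M)³/27 + (tr M)·s/3 − det M = 6.259259.
Three real roots ⇒ use the trigonometric (Viète) form: r = 2√(−p/3) = 5.577734, φ = arccos(3q/(p·r)) = arccos(-0.144281) = 1.715583 rad.
y_k = r·cos(φ/3 − 2πk/3) for k = 0, 1, 2 gives y = 4.690290, 0.269089, -4.959379.
λ_k = y_k + 3.333333 gives λ = 8.0236, 3.6024, -1.6260 (check: the sum is 10.0000 = tr M).

Eigenvalues sorted in increasing order: [-1.6260, 3.6024, 8.0236].


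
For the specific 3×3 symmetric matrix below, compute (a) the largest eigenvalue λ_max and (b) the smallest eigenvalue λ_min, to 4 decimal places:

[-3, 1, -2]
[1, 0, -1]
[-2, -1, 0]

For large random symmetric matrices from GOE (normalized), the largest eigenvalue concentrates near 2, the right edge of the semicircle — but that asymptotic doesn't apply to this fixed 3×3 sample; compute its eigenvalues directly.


Since M is real symmetric, all three eigenvalues are real; they are the roots of det(λI − M) = λ³ − (tr M) λ² + s λ − det M, where s is the sum of the principal 2×2 minors.
tr M = -3 + 0 + 0 = -3.
s = ((-3)·0 − 1²) + ((-3)·0 − (-2)²) + (0·0 − (-1)²) = -1 + (-4) + (-1) = -6.
det M (expand along row 1) = (-3)·(-1) − 1·(-2) + (-2)·(-1) = 7.
Characteristic polynomial: λ³ + 3λ² − 6λ − 7 = 0.
Substitute λ = y + (tr M)/3 = y − 1.000000 to remove the quadratic term: y³ + p·y + q = 0 with p = s − (tr M)²/3 = -9.000000 and q = −2(tr M)³/27 + (tr M)·s/3 − det M = 1.000000.
Three real roots ⇒ use the trigonometric (Viète) form: r = 2√(−p/3) = 3.464102, φ = arccos(3q/(p·r)) = arccos(-0.096225) = 1.667170 rad.
y_k = r·cos(φ/3 − 2πk/3) for k = 0, 1, 2 gives y = 2.942820, 0.111264, -3.054084.
λ_k = y_k − 1.000000 gives λ = 1.9428, -0.8887, -4.0541 (check: the sum is -3.0000 = tr M).

Hence λ_max = 1.9428 and λ_min = -4.0541.


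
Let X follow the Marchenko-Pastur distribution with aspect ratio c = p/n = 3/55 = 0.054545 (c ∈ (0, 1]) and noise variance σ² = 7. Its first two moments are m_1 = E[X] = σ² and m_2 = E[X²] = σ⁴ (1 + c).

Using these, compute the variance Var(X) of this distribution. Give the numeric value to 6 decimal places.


m_1 = E[X] = σ² = 7, so m_1² = 49.
m_2 = E[X²] = σ⁴ (1 + c) = 49 · (1 + 0.054545) = 49 · 1.054545 = 51.672727.
(Note m_2 − m_1² simplifies to c · σ⁴ = 0.054545 · 49.)

Var(X) = m_2 − m_1² = 51.672727 − 49 = 2.672727.


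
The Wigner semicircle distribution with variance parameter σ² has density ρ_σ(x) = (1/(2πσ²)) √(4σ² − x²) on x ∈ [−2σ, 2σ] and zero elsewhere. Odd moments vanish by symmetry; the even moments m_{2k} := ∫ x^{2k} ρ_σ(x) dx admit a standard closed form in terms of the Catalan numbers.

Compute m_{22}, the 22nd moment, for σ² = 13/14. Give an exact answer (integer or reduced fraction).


By the scaled semicircle moment identity, m_{2k} = σ^{2k} · C_k with k = 11.
C_11 = (1/(k+1)) · C(2k, k) = (1/12) · C(22, 11) = (1/12) · 705432 = 58786.
σ^{2k} = (σ²)^k = (13/14)^11 = 1792160394037/4049565169664.

Therefore m_{22} = σ^{22} · C_11 = (1792160394037/4049565169664) · 58786 = 7525281494561363/289254654976.


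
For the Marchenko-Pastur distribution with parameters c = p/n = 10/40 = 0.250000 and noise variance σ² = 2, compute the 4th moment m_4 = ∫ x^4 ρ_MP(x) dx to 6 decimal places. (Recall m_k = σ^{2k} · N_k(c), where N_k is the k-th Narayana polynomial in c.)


E[X⁴] = σ⁸ (1 + 6c + 6c² + c³) (fourth MP moment). With σ² = 2 (so σ⁸ = 16) and c = 10/40 = 0.250000: E[X⁴] = 16 · (1 + 6·0.250000 + 6·(0.250000)² + (0.250000)³) = 16 · 2.890625.

So E[X^4] = 46.250000.


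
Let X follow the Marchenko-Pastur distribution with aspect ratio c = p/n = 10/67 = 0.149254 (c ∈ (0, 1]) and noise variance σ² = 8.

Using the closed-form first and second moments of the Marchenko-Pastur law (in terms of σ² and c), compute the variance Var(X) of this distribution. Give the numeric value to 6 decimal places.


Recall the MP moments m_1 = E[X] = σ² and m_2 = E[X²] = σ⁴ (1 + c).
m_1 = E[X] = σ² = 8, so m_1² = 64.
m_2 = E[X²] = σ⁴ (1 + c) = 64 · (1 + 0.149254) = 64 · 1.149254 = 73.552239.
(Note m_2 − m_1² simplifies to c · σ⁴ = 0.149254 · 64.)

Var(X) = m_2 − m_1² = 73.552239 − 64 = 9.552239.


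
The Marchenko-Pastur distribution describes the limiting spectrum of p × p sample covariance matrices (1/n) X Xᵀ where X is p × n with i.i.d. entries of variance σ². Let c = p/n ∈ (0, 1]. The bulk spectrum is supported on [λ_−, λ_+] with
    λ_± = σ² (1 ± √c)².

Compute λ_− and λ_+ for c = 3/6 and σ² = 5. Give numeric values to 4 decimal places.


c = 3/6 = 0.500000; √c = 0.707107.
λ_− = σ² (1 − √c)² = 5 · (1 − 0.707107)² = 5 · (0.292893)² = 0.428932.
λ_+ = σ² (1 + √c)² = 5 · (1 + 0.707107)² = 5 · (1.707107)² = 14.571068.

Rounded to 4 decimal places: λ_− ≈ 0.4289, λ_+ ≈ 14.5711.


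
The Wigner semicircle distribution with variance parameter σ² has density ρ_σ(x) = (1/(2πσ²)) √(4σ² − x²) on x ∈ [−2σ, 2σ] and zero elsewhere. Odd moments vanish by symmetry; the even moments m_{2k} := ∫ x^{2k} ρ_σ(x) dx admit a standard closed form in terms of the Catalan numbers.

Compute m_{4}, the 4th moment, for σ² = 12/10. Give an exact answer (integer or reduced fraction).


By the scaled semicircle moment identity, m_{2k} = σ^{2k} · C_k with k = 2.
C_2 = (1/(k+1)) · C(2k, k) = (1/3) · C(4, 2) = (1/3) · 6 = 2.
σ^{2k} = (σ²)^k = (12/10)^2 = 36/25.

Therefore m_{4} = σ^{4} · C_2 = (36/25) · 2 = 72/25.


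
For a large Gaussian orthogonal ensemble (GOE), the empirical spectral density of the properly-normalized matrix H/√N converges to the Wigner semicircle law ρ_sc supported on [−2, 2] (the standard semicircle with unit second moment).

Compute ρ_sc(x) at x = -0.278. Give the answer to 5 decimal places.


ρ_sc(x) = (1/(2π)) √(4 − x²). With x = -0.278:
  4 − x² = 4 − (-0.278)² = 4 − 0.077284 = 3.922716.
  √(4 − x²) = 1.980585.
  1/(2π) = 0.159155.
  ρ_sc(-0.278) = 0.159155 · 1.980585 = 0.315220.

Rounded to 5 decimal places: ρ_sc(-0.278) ≈ 0.31522.


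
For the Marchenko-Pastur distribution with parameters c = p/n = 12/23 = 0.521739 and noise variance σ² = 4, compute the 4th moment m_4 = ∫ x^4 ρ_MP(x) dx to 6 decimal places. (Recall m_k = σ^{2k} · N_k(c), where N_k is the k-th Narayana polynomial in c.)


E[X⁴] = σ⁸ (1 + 6c + 6c² + c³) (fourth MP moment). With σ² = 4 (so σ⁸ = 256) and c = 12/23 = 0.521739: E[X⁴] = 256 · (1 + 6·0.521739 + 6·(0.521739)² + (0.521739)³) = 256 · 5.905729.

So E[X^4] = 1511.866524.


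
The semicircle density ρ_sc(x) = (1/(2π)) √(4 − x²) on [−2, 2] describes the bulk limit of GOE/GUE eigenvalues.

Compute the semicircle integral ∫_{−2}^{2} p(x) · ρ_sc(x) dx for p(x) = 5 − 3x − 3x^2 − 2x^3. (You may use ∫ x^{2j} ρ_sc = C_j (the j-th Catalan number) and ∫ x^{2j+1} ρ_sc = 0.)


Write p(x) = Σ a_i x^i, split into monomials and integrate each against ρ_sc separately.
Using ∫ x^{2j} ρ_sc = C_j = (1/(j+1)) C(2j, j) (Catalan numbers) and ∫ x^{2j+1} ρ_sc = 0 (odd monomials vanish by symmetry):
  i = 0 (even): a_0 · C_{0} = 5 · 1 = 5
  i = 1 (odd): ∫ x^1 ρ_sc = 0 (vanishes)
  i = 2 (even): a_2 · C_{1} = -3 · 1 = -3
  i = 3 (odd): ∫ x^3 ρ_sc = 0 (vanishes)

Summing the contributions: ∫_{−2}^{2} p(x) ρ_sc(x) dx = 5 + (-3) = 2.


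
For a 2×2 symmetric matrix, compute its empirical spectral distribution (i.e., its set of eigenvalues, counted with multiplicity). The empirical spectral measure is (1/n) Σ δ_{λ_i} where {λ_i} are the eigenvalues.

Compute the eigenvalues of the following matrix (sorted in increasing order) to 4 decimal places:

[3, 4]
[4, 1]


Since M is real symmetric, both eigenvalues are real; they are the roots of det(λI − M) = λ² − (tr M) λ + det M.
tr M = 3 + 1 = 4.
det M = 3·1 − 4² = 3 − 16 = -13.
Characteristic polynomial: λ² − 4λ − 13 = 0.
Discriminant Δ = (tr M)² − 4·det M = 16 − (-52) = 68; √Δ = 8.246211.
λ = (tr M ± √Δ)/2 = (4 ± 8.246211)/2, giving (tr M − √Δ)/2 = -2.1231 and (tr M + √Δ)/2 = 6.1231.

Eigenvalues sorted in increasing order: [-2.1231, 6.1231].


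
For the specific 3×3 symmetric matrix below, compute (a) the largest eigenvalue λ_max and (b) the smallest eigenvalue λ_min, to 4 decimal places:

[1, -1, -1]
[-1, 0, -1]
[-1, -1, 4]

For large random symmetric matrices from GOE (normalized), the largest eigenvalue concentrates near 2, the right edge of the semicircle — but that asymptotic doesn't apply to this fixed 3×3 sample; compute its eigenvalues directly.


Since M is real symmetric, all three eigenvalues are real; they are the roots of det(λI − M) = λ³ − (tr M) λ² + s λ − det M, where s is the sum of the principal 2×2 minors.
tr M = 1 + 0 + 4 = 5.
s = (1·0 − (-1)²) + (1·4 − (-1)²) + (0·4 − (-1)²) = -1 + 3 + (-1) = 1.
det M (expand along row 1) = 1·(-1) − (-1)·(-5) + (-1)·1 = -7.
Characteristic polynomial: λ³ − 5λ² + λ + 7 = 0.
Substitute λ = y + (tr M)/3 = y + 1.666667 to remove the quadratic term: y³ + p·y + q = 0 with p = s − (tr M)²/3 = -7.333333 and q = −2(tr M)³/27 + (tr M)·s/3 − det M = -0.592593.
Three real roots ⇒ use the trigonometric (Viète) form: r = 2√(−p/3) = 3.126944, φ = arccos(3q/(p·r)) = arccos(0.077528) = 1.493191 rad.
y_k = r·cos(φ/3 − 2πk/3) for k = 0, 1, 2 gives y = 2.747547, -0.080880, -2.666667.
λ_k = y_k + 1.666667 gives λ = 4.4142, 1.5858, -1.0000 (check: the sum is 5.0000 = tr M).

Hence λ_max = 4.4142 and λ_min = -1.0000.


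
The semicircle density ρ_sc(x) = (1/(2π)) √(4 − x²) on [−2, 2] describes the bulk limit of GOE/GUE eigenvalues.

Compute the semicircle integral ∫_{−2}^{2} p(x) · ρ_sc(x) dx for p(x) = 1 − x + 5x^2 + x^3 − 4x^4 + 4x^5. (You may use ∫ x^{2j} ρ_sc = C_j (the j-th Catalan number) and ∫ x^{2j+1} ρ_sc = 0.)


Write p(x) = Σ a_i x^i, split into monomials and integrate each against ρ_sc separately.
Using ∫ x^{2j} ρ_sc = C_j = (1/(j+1)) C(2j, j) (Catalan numbers) and ∫ x^{2j+1} ρ_sc = 0 (odd monomials vanish by symmetry):
  i = 0 (even): a_0 · C_{0} = 1 · 1 = 1
  i = 1 (odd): ∫ x^1 ρ_sc = 0 (vanishes)
  i = 2 (even): a_2 · C_{1} = 5 · 1 = 5
  i = 3 (odd): ∫ x^3 ρ_sc = 0 (vanishes)
  i = 4 (even): a_4 · C_{2} = -4 · 2 = -8
  i = 5 (odd): ∫ x^5 ρ_sc = 0 (vanishes)

Summing the contributions: ∫_{−2}^{2} p(x) ρ_sc(x) dx = 1 + 5 + (-8) = -2.


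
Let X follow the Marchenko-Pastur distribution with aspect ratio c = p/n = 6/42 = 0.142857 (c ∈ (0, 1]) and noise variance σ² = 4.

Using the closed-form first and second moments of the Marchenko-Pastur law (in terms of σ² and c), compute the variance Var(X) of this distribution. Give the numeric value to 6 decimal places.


Recall the MP moments m_1 = E[X] = σ² and m_2 = E[X²] = σ⁴ (1 + c).
m_1 = E[X] = σ² = 4, so m_1² = 16.
m_2 = E[X²] = σ⁴ (1 + c) = 16 · (1 + 0.142857) = 16 · 1.142857 = 18.285714.
(Note m_2 − m_1² simplifies to c · σ⁴ = 0.142857 · 16.)

Var(X) = m_2 − m_1² = 18.285714 − 16 = 2.285714.


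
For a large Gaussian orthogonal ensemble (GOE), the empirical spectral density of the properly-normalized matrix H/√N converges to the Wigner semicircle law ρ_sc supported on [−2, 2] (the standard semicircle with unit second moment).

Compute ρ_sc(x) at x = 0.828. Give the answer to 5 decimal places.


ρ_sc(x) = (1/(2π)) √(4 − x²). With x = 0.828:
  4 − x² = 4 − (0.828)² = 4 − 0.685584 = 3.314416.
  √(4 − x²) = 1.820554.
  1/(2π) = 0.159155.
  ρ_sc(0.828) = 0.159155 · 1.820554 = 0.289750.

Rounded to 5 decimal places: ρ_sc(0.828) ≈ 0.28975.


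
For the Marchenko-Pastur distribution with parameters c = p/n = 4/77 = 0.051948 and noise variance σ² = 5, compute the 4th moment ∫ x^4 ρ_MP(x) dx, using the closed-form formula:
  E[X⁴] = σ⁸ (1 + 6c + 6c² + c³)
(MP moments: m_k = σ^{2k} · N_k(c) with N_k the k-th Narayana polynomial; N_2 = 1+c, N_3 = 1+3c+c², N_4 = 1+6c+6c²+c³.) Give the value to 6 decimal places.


E[X⁴] = σ⁸ (1 + 6c + 6c² + c³) (fourth MP moment). With σ² = 5 (so σ⁸ = 625) and c = 4/77 = 0.051948: E[X⁴] = 625 · (1 + 6·0.051948 + 6·(0.051948)² + (0.051948)³) = 625 · 1.328020.

So E[X^4] = 830.012562.


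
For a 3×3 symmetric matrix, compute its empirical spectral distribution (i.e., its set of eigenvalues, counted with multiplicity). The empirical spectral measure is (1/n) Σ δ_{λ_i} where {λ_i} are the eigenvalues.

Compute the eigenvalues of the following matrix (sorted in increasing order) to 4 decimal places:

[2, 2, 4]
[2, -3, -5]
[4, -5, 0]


Since M is real symmetric, all three eigenvalues are real; they are the roots of det(λI − M) = λ³ − (tr M) λ² + s λ − det M, where s is the sum of the principal 2×2 minors.
tr M = 2 + (-3) + 0 = -1.
s = (2·(-3) − 2²) + (2·0 − 4²) + ((-3)·0 − (-5)²) = -10 + (-16) + (-25) = -51.
det M (expand along row 1) = 2·(-25) − 2·20 + 4·2 = -82.
Characteristic polynomial: λ³ + λ² − 51λ + 82 = 0.
Substitute λ = y + (tr M)/3 = y − 0.333333 to remove the quadratic term: y³ + p·y + q = 0 with p = s − (tr M)²/3 = -51.333333 and q = −2(tr M)³/27 + (tr M)·s/3 − det M = 99.074074.
Three real roots ⇒ use the trigonometric (Viète) form: r = 2√(−p/3) = 8.273116, φ = arccos(3q/(p·r)) = arccos(-0.699862) = 2.346001 rad.
y_k = r·cos(φ/3 − 2πk/3) for k = 0, 1, 2 gives y = 5.869819, 2.114076, -7.983895.
λ_k = y_k − 0.333333 gives λ = 5.5365, 1.7807, -8.3172 (check: the sum is -1.0000 = tr M).

Eigenvalues sorted in increasing order: [-8.3172, 1.7807, 5.5365].


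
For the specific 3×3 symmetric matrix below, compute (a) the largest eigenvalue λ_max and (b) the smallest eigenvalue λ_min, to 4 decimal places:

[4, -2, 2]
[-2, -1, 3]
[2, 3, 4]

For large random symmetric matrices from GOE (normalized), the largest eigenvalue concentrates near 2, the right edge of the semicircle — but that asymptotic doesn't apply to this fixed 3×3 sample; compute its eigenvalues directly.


Since M is real symmetric, all three eigenvalues are real; they are the roots of det(λI − M) = λ³ − (tr M) λ² + s λ − det M, where s is the sum of the principal 2×2 minors.
tr M = 4 + (-1) + 4 = 7.
s = (4·(-1) − (-2)²) + (4·4 − 2²) + ((-1)·4 − 3²) = -8 + 12 + (-13) = -9.
det M (expand along row 1) = 4·(-13) − (-2)·(-14) + 2·(-4) = -88.
Characteristic polynomial: λ³ − 7λ² − 9λ + 88 = 0.
Substitute λ = y + (tr M)/3 = y + 2.333333 to remove the quadratic term: y³ + p·y + q = 0 with p = s − (tr M)²/3 = -25.333333 and q = −2(tr M)³/27 + (tr M)·s/3 − det M = 41.592593.
Three real roots ⇒ use the trigonometric (Viète) form: r = 2√(−p/3) = 5.811865, φ = arccos(3q/(p·r)) = arccos(-0.847480) = 2.582016 rad.
y_k = r·cos(φ/3 − 2πk/3) for k = 0, 1, 2 gives y = 3.788918, 1.922137, -5.711055.
λ_k = y_k + 2.333333 gives λ = 6.1223, 4.2555, -3.3777 (check: the sum is 7.0000 = tr M).

Hence λ_max = 6.1223 and λ_min = -3.3777.


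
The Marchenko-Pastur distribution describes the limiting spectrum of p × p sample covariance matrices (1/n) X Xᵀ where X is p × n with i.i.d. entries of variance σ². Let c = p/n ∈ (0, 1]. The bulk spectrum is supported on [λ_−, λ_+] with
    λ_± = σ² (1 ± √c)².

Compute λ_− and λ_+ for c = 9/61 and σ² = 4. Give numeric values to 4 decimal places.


c = 9/61 = 0.147541; √c = 0.384111.
λ_− = σ² (1 − √c)² = 4 · (1 − 0.384111)² = 4 · (0.615889)² = 1.517279.
λ_+ = σ² (1 + √c)² = 4 · (1 + 0.384111)² = 4 · (1.384111)² = 7.663049.

Rounded to 4 decimal places: λ_− ≈ 1.5173, λ_+ ≈ 7.6630.


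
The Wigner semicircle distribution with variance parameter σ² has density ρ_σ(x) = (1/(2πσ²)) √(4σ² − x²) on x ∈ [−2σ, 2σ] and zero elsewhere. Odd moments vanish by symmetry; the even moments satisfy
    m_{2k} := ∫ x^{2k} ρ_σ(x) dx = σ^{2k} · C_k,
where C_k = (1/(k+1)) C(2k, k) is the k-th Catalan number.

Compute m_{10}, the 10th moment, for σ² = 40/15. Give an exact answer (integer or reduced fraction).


By the scaled semicircle moment identity, m_{2k} = σ^{2k} · C_k with k = 5.
C_5 = (1/(k+1)) · C(2k, k) = (1/6) · C(10, 5) = (1/6) · 252 = 42.
σ^{2k} = (σ²)^k = (40/15)^5 = 32768/243.

Therefore m_{10} = σ^{10} · C_5 = (32768/243) · 42 = 458752/81.


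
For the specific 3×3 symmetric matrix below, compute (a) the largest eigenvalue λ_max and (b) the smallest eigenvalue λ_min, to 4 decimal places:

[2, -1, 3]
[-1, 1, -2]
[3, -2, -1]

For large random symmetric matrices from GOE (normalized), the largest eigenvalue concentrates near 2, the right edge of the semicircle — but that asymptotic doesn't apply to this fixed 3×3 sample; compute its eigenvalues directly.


Since M is real symmetric, all three eigenvalues are real; they are the roots of det(λI − M) = λ³ − (tr M) λ² + s λ − det M, where s is the sum of the principal 2×2 minors.
tr M = 2 + 1 + (-1) = 2.
s = (2·1 − (-1)²) + (2·(-1) − 3²) + (1·(-1) − (-2)²) = 1 + (-11) + (-5) = -15.
det M (expand along row 1) = 2·(-5) − (-1)·7 + 3·(-1) = -6.
Characteristic polynomial: λ³ − 2λ² − 15λ + 6 = 0.
Substitute λ = y + (tr M)/3 = y + 0.666667 to remove the quadratic term: y³ + p·y + q = 0 with p = s − (tr M)²/3 = -16.333333 and q = −2(tr M)³/27 + (tr M)·s/3 − det M = -4.592593.
Three real roots ⇒ use the trigonometric (Viète) form: r = 2√(−p/3) = 4.666667, φ = arccos(3q/(p·r)) = arccos(0.180758) = 1.389039 rad.
y_k = r·cos(φ/3 − 2πk/3) for k = 0, 1, 2 gives y = 4.175317, -0.282560, -3.892757.
λ_k = y_k + 0.666667 gives λ = 4.8420, 0.3841, -3.2261 (check: the sum is 2.0000 = tr M).

Hence λ_max = 4.8420 and λ_min = -3.2261.


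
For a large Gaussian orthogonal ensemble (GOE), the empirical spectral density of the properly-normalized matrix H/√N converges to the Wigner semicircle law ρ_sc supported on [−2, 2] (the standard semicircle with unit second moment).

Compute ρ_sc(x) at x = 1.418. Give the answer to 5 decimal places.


ρ_sc(x) = (1/(2π)) √(4 − x²). With x = 1.418:
  4 − x² = 4 − (1.418)² = 4 − 2.010724 = 1.989276.
  √(4 − x²) = 1.410417.
  1/(2π) = 0.159155.
  ρ_sc(1.418) = 0.159155 · 1.410417 = 0.224475.

Rounded to 5 decimal places: ρ_sc(1.418) ≈ 0.22447.


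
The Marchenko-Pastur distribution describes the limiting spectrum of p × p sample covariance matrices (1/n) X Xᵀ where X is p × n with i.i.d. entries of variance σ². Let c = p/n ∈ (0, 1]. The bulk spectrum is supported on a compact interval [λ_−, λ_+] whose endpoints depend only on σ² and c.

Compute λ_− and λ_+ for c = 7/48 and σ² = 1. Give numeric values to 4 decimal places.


c = 7/48 = 0.145833; √c = 0.381881.
λ_− = σ² (1 − √c)² = 1 · (1 − 0.381881)² = 1 · (0.618119)² = 0.382071.
λ_+ = σ² (1 + √c)² = 1 · (1 + 0.381881)² = 1 · (1.381881)² = 1.909596.

Rounded to 4 decimal places: λ_− ≈ 0.3821, λ_+ ≈ 1.9096.


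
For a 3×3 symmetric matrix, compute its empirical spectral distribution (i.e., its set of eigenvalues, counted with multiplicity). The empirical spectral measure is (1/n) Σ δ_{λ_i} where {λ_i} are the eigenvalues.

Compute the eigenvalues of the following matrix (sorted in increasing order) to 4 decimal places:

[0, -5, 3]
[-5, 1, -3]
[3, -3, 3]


Since M is real symmetric, all three eigenvalues are real; they are the roots of det(λI − M) = λ³ − (tr M) λ² + s λ − det M, where s is the sum of the principal 2×2 minors.
tr M = 0 + 1 + 3 = 4.
s = (0·1 − (-5)²) + (0·3 − 3²) + (1·3 − (-3)²) = -25 + (-9) + (-6) = -40.
det M (expand along row 1) = 0·(-6) − (-5)·(-6) + 3·12 = 6.
Characteristic polynomial: λ³ − 4λ² − 40λ − 6 = 0.
Substitute λ = y + (tr M)/3 = y + 1.333333 to remove the quadratic term: y³ + p·y + q = 0 with p = s − (tr M)²/3 = -45.333333 and q = −2(tr M)³/27 + (tr M)·s/3 − det M = -64.074074.
Three real roots ⇒ use the trigonometric (Viète) form: r = 2√(−p/3) = 7.774603, φ = arccos(3q/(p·r)) = arccos(0.545391) = 0.993941 rad.
y_k = r·cos(φ/3 − 2πk/3) for k = 0, 1, 2 gives y = 7.351787, -1.485745, -5.866042.
λ_k = y_k + 1.333333 gives λ = 8.6851, -0.1524, -4.5327 (check: the sum is 4.0000 = tr M).

Eigenvalues sorted in increasing order: [-4.5327, -0.1524, 8.6851].


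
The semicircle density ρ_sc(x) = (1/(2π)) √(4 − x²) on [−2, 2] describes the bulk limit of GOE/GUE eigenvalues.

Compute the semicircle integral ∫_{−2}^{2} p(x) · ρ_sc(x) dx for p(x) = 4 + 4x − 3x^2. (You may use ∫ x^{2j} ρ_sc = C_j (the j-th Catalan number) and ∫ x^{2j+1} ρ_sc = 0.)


Write p(x) = Σ a_i x^i, split into monomials and integrate each against ρ_sc separately.
Using ∫ x^{2j} ρ_sc = C_j = (1/(j+1)) C(2j, j) (Catalan numbers) and ∫ x^{2j+1} ρ_sc = 0 (odd monomials vanish by symmetry):
  i = 0 (even): a_0 · C_{0} = 4 · 1 = 4
  i = 1 (odd): ∫ x^1 ρ_sc = 0 (vanishes)
  i = 2 (even): a_2 · C_{1} = -3 · 1 = -3

Summing the contributions: ∫_{−2}^{2} p(x) ρ_sc(x) dx = 4 + (-3) = 1.


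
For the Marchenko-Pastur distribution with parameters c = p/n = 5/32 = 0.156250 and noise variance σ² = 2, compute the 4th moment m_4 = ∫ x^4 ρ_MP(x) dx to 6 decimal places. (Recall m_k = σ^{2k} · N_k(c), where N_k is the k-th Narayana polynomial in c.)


E[X⁴] = σ⁸ (1 + 6c + 6c² + c³) (fourth MP moment). With σ² = 2 (so σ⁸ = 16) and c = 5/32 = 0.156250: E[X⁴] = 16 · (1 + 6·0.156250 + 6·(0.156250)² + (0.156250)³) = 16 · 2.087799.

So E[X^4] = 33.404785.


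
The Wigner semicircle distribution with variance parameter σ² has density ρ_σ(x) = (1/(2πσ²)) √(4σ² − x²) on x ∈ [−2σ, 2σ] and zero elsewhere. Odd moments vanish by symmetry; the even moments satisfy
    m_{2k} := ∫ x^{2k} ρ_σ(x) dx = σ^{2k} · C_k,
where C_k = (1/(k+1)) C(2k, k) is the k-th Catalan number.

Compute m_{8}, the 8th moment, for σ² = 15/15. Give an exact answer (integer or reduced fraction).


By the scaled semicircle moment identity, m_{2k} = σ^{2k} · C_k with k = 4.
C_4 = (1/(k+1)) · C(2k, k) = (1/5) · C(8, 4) = (1/5) · 70 = 14.
σ^{2k} = (σ²)^k = (15/15)^4 = 1.

Therefore m_{8} = σ^{8} · C_4 = 1 · 14 = 14.


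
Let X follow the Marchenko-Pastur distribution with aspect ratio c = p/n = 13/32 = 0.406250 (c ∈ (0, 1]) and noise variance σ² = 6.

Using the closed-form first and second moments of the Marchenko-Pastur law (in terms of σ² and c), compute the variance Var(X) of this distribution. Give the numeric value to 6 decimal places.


Recall the MP moments m_1 = E[X] = σ² and m_2 = E[X²] = σ⁴ (1 + c).
m_1 = E[X] = σ² = 6, so m_1² = 36.
m_2 = E[X²] = σ⁴ (1 + c) = 36 · (1 + 0.406250) = 36 · 1.406250 = 50.625000.
(Note m_2 − m_1² simplifies to c · σ⁴ = 0.406250 · 36.)

Var(X) = m_2 − m_1² = 50.625000 − 36 = 14.625000.


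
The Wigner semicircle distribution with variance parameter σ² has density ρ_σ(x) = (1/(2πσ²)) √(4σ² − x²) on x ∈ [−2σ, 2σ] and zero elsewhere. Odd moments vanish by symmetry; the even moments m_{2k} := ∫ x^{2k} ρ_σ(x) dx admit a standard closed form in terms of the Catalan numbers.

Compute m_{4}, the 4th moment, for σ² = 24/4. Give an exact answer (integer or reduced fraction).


By the scaled semicircle moment identity, m_{2k} = σ^{2k} · C_k with k = 2.
C_2 = (1/(k+1)) · C(2k, k) = (1/3) · C(4, 2) = (1/3) · 6 = 2.
σ^{2k} = (σ²)^k = (24/4)^2 = 36.

Therefore m_{4} = σ^{4} · C_2 = 36 · 2 = 72.


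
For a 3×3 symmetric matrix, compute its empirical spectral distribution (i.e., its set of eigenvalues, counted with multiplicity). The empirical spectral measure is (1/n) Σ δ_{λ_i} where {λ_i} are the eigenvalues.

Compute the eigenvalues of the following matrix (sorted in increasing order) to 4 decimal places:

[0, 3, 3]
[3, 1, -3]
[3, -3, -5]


Since M is real symmetric, all three eigenvalues are real; they are the roots of det(λI − M) = λ³ − (tr M) λ² + s λ − det M, where s is the sum of the principal 2×2 minors.
tr M = 0 + 1 + (-5) = -4.
s = (0·1 − 3²) + (0·(-5) − 3²) + (1·(-5) − (-3)²) = -9 + (-9) + (-14) = -32.
det M (expand along row 1) = 0·(-14) − 3·(-6) + 3·(-12) = -18.
Characteristic polynomial: λ³ + 4λ² − 32λ + 18 = 0.
Substitute λ = y + (tr M)/3 = y − 1.333333 to remove the quadratic term: y³ + p·y + q = 0 with p = s − (tr M)²/3 = -37.333333 and q = −2(tr M)³/27 + (tr M)·s/3 − det M = 65.407407.
Three real roots ⇒ use the trigonometric (Viète) form: r = 2√(−p/3) = 7.055337, φ = arccos(3q/(p·r)) = arccos(-0.744961) = 2.411273 rad.
y_k = r·cos(φ/3 − 2πk/3) for k = 0, 1, 2 gives y = 4.896448, 1.950860, -6.847307.
λ_k = y_k − 1.333333 gives λ = 3.5631, 0.6175, -8.1806 (check: the sum is -4.0000 = tr M).

Eigenvalues sorted in increasing order: [-8.1806, 0.6175, 3.5631].
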